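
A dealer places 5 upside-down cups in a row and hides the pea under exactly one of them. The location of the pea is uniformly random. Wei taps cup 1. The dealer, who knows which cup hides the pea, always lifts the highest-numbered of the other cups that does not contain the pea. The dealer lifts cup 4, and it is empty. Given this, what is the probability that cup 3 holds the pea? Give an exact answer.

Condition on the true location of the pea.
If it is under any of cups 1, 2, and 3 (prior 1/5 each): the dealer would have opened cup 5 instead, probability 0; weight (1/5)·0 = 0 each.
If it is under cup 4 (prior 1/5): the dealer opened cup 4, so this case is ruled out; weight (1/5)·0 = 0.
If it is under cup 5 (prior 1/5): cup 4 is the highest-numbered option available, probability 1; weight (1/5)·1 = 1/5.
The weights sum to 1/5.
So P(the pea under cup 3 | the dealer opened cup 4) = 0 / (1/5) = 0.

0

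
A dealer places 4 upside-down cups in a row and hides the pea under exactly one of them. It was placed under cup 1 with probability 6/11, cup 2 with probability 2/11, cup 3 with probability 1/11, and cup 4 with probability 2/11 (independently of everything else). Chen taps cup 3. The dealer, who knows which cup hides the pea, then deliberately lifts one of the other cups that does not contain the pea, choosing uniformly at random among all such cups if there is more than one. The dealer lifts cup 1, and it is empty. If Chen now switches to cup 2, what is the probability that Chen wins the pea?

Apply Bayes' rule, conditioning on where the pea actually is.
If it is under cup 1 (prior 6/11): the dealer opened cup 1, so this case is ruled out; weight (6/11)·0 = 0.
If it is under either of cups 2 and 4 (prior 2/11 each): the dealer has 2 equally likely choices, so probability 1/2; weight (2/11)·(1/2) = 1/11 each.
If it is under cup 3 (prior 1/11): the dealer has 3 equally likely choices, so probability 1/3; weight (1/11)·(1/3) = 1/33.
The weights sum to 7/33.
So P(the pea under cup 2 | the dealer opened cup 1) = (1/11) / (7/33) = 3/7.

3/7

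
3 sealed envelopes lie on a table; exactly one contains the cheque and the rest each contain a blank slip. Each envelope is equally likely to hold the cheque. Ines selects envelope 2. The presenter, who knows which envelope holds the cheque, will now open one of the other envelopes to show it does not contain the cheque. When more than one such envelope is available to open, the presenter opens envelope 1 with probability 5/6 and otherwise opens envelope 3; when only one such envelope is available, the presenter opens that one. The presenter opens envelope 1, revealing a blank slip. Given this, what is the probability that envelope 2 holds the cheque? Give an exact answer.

Condition on the true location of the cheque.
If it is in envelope 1 (prior 1/3): the presenter opened envelope 1, so this case is ruled out; weight (1/3)·0 = 0.
If it is in envelope 2 (prior 1/3): envelope 1 is available, opened with probability 5/6; weight (1/3)·(5/6) = 5/18.
If it is in envelope 3 (prior 1/3): only envelope 1 is available, probability 1; weight (1/3)·1 = 1/3.
The weights sum to 11/18.
So P(the cheque in envelope 2 | the presenter opened envelope 1) = (5/18) / (11/18) = 5/11.

5/11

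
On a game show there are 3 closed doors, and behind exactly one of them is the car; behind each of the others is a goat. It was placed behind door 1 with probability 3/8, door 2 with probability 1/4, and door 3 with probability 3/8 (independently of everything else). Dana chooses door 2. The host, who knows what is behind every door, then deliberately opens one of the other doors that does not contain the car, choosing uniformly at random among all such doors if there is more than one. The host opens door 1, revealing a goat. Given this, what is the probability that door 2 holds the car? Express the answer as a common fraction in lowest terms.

Condition on the true location of the car.
If it is behind door 1 (prior 3/8): the host opened door 1, so this case is ruled out; weight (3/8)·0 = 0.
If it is behind door 2 (prior 1/4): the host has 2 equally likely choices, so probability 1/2; weight (1/4)·(1/2) = 1/8.
If it is behind door 3 (prior 3/8): the host has no choice, probability 1; weight (3/8)·1 = 3/8.
The weights sum to 1/2.
So P(the car behind door 2 | the host opened door 1) = (1/8) / (1/2) = 1/4.

1/4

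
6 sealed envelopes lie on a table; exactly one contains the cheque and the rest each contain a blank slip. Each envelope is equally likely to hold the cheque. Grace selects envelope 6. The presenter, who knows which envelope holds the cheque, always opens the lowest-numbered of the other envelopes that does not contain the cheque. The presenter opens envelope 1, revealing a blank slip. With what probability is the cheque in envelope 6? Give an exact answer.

Condition on the true location of the cheque.
If it is in envelope 1 (prior 1/6): the presenter opened envelope 1, so this case is ruled out; weight (1/6)·0 = 0.
If it is in any of envelopes 2, 3, 4, 5, and 6 (prior 1/6 each): envelope 1 is the lowest-numbered option available, probability 1; weight (1/6)·1 = 1/6 each.
The weights sum to 5/6.
So P(the cheque in envelope 6 | the presenter opened envelope 1) = (1/6) / (5/6) = 1/5.

1/5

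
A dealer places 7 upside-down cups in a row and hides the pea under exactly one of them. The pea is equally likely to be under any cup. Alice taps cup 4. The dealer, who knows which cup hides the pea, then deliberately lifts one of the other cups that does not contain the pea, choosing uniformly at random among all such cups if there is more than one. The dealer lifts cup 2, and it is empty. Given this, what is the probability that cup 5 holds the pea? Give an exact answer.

6/35

Apply Bayes' rule, conditioning on where the pea actually is.
If it is under any of cups 1, 3, 5, 6, and 7 (prior 1/7 each): the dealer has 5 equally likely choices, so probability 1/5; weight (1/7)·(1/5) = 1/35 each.
If it is under cup 2 (prior 1/7): the dealer opened cup 2, so this case is ruled out; weight (1/7)·0 = 0.
If it is under cup 4 (prior 1/7): the dealer has 6 equally likely choices, so probability 1/6; weight (1/7)·(1/6) = 1/42.
The weights sum to 1/6.
So P(the pea under cup 5 | the dealer opened cup 2) = (1/35) / (1/6) = 6/35.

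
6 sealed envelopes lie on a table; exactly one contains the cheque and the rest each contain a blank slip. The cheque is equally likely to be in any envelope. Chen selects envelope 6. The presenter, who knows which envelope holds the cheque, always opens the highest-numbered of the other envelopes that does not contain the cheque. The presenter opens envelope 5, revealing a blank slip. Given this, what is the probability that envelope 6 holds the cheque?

Apply Bayes' rule, conditioning on where the cheque actually is.
If it is in any of envelopes 1, 2, 3, 4, and 6 (prior 1/6 each): envelope 5 is the highest-numbered option available, probability 1; weight (1/6)·1 = 1/6 each.
If it is in envelope 5 (prior 1/6): the presenter opened envelope 5, so this case is ruled out; weight (1/6)·0 = 0.
The weights sum to 5/6.
So P(the cheque in envelope 6 | the presenter opened envelope 5) = (1/6) / (5/6) = 1/5.

1/5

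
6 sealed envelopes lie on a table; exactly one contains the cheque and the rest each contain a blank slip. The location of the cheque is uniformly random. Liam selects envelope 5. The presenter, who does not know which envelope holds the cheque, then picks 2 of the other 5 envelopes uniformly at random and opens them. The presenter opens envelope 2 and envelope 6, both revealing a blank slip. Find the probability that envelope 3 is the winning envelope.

Because the presenter chose which envelopes to open without knowing where the cheque is, the choice is independent of the prize location. Learning that none of the 2 opened envelopes holds the cheque simply rules out those 2 locations and leaves the remaining 4 envelopes still equally likely by symmetry.
So P(the cheque in envelope 3) = 1/4.

1/4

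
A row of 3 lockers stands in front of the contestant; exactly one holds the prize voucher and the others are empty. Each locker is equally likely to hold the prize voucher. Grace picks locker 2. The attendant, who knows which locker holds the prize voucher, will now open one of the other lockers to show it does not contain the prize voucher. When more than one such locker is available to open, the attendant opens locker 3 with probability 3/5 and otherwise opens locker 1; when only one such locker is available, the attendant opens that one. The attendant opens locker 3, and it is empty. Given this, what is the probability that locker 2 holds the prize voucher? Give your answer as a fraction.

Condition on the true location of the prize voucher.
If it is in locker 1 (prior 1/3): only locker 3 is available, probability 1; weight (1/3)·1 = 1/3.
If it is in locker 2 (prior 1/3): locker 3 is available, opened with probability 3/5; weight (1/3)·(3/5) = 1/5.
If it is in locker 3 (prior 1/3): the attendant opened locker 3, so this case is ruled out; weight (1/3)·0 = 0.
The weights sum to 8/15.
So P(the prize voucher in locker 2 | the attendant opened locker 3) = (1/5) / (8/15) = 3/8.

3/8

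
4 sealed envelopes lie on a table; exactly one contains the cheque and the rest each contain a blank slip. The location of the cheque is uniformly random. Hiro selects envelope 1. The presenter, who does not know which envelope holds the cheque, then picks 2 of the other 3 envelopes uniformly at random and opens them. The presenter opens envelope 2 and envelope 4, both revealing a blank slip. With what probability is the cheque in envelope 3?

1/2

Apply Bayes' rule, conditioning on where the cheque actually is.
If it is in either of envelopes 1 and 3 (prior 1/4 each): the presenter picks exactly this set with probability 1/3 regardless, and none is the prize; weight (1/4)·(1/3) = 1/12 each.
If it is in either of envelopes 2 and 4 (prior 1/4 each): that envelope was opened and seen not to hold the prize — ruled out; weight (1/4)·0 = 0 each.
The weights sum to 1/6.
So P(the cheque in envelope 3 | the presenter opened envelope 2 and envelope 4) = (1/12) / (1/6) = 1/2.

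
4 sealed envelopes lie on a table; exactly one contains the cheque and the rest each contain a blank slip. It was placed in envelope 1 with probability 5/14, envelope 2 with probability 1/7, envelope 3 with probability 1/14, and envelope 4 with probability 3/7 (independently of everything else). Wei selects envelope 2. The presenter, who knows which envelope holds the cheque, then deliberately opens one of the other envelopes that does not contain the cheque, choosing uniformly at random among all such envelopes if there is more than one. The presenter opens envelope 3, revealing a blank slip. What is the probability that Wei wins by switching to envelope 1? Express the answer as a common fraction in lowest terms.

Apply Bayes' rule, conditioning on where the cheque actually is.
If it is in envelope 1 (prior 5/14): the presenter has 2 equally likely choices, so probability 1/2; weight (5/14)·(1/2) = 5/28.
If it is in envelope 2 (prior 1/7): the presenter has 3 equally likely choices, so probability 1/3; weight (1/7)·(1/3) = 1/21.
If it is in envelope 3 (prior 1/14): the presenter opened envelope 3, so this case is ruled out; weight (1/14)·0 = 0.
If it is in envelope 4 (prior 3/7): the presenter has 2 equally likely choices, so probability 1/2; weight (3/7)·(1/2) = 3/14.
The weights sum to 37/84.
So P(the cheque in envelope 1 | the presenter opened envelope 3) = (5/28) / (37/84) = 15/37.

15/37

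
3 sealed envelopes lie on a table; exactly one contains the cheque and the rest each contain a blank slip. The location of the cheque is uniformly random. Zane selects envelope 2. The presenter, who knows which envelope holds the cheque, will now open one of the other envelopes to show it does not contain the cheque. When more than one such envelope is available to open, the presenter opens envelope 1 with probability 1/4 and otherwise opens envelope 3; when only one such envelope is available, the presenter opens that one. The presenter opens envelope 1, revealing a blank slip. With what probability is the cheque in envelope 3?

Apply Bayes' rule, conditioning on where the cheque actually is.
If it is in envelope 1 (prior 1/3): the presenter opened envelope 1, so this case is ruled out; weight (1/3)·0 = 0.
If it is in envelope 2 (prior 1/3): envelope 1 is available, opened with probability 1/4; weight (1/3)·(1/4) = 1/12.
If it is in envelope 3 (prior 1/3): only envelope 1 is available, probability 1; weight (1/3)·1 = 1/3.
The weights sum to 5/12.
So P(the cheque in envelope 3 | the presenter opened envelope 1) = (1/3) / (5/12) = 4/5.

4/5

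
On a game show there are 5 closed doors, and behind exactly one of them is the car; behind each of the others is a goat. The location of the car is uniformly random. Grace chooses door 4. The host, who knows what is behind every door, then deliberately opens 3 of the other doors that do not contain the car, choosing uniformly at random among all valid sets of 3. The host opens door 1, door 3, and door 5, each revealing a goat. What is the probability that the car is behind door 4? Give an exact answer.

1/5

Consider each possible location of the car in turn.
If it is behind any of doors 1, 3, and 5 (prior 1/5 each): that door was opened and seen not to hold the prize — ruled out; weight (1/5)·0 = 0 each.
If it is behind door 2 (prior 1/5): the host has no choice, probability 1; weight (1/5)·1 = 1/5.
If it is behind door 4 (prior 1/5): the host has 4 equally likely choices, so probability 1/4; weight (1/5)·(1/4) = 1/20.
The weights sum to 1/4.
So P(the car behind door 4 | the host opened door 1, door 3, and door 5) = (1/20) / (1/4) = 1/5.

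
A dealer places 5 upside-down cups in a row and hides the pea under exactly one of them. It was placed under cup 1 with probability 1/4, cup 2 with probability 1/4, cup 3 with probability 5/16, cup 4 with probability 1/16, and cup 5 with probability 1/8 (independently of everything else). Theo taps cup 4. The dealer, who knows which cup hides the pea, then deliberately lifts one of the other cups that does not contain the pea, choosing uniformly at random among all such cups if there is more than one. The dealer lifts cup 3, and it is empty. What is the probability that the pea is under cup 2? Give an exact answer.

16/43

Apply Bayes' rule, conditioning on where the pea actually is.
If it is under either of cups 1 and 2 (prior 1/4 each): the dealer has 3 equally likely choices, so probability 1/3; weight (1/4)·(1/3) = 1/12 each.
If it is under cup 3 (prior 5/16): the dealer opened cup 3, so this case is ruled out; weight (5/16)·0 = 0.
If it is under cup 4 (prior 1/16): the dealer has 4 equally likely choices, so probability 1/4; weight (1/16)·(1/4) = 1/64.
If it is under cup 5 (prior 1/8): the dealer has 3 equally likely choices, so probability 1/3; weight (1/8)·(1/3) = 1/24.
The weights sum to 43/192.
So P(the pea under cup 2 | the dealer opened cup 3) = (1/12) / (43/192) = 16/43.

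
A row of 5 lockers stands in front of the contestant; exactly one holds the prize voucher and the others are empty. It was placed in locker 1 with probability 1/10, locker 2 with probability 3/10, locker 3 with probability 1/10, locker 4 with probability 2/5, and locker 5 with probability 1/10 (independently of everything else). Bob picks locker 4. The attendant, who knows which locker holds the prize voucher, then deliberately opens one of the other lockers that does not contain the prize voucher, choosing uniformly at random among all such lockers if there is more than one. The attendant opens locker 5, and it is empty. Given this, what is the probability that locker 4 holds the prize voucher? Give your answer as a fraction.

Consider each possible location of the prize voucher in turn.
If it is in either of lockers 1 and 3 (prior 1/10 each): the attendant has 3 equally likely choices, so probability 1/3; weight (1/10)·(1/3) = 1/30 each.
If it is in locker 2 (prior 3/10): the attendant has 3 equally likely choices, so probability 1/3; weight (3/10)·(1/3) = 1/10.
If it is in locker 4 (prior 2/5): the attendant has 4 equally likely choices, so probability 1/4; weight (2/5)·(1/4) = 1/10.
If it is in locker 5 (prior 1/10): the attendant opened locker 5, so this case is ruled out; weight (1/10)·0 = 0.
The weights sum to 4/15.
So P(the prize voucher in locker 4 | the attendant opened locker 5) = (1/10) / (4/15) = 3/8.

3/8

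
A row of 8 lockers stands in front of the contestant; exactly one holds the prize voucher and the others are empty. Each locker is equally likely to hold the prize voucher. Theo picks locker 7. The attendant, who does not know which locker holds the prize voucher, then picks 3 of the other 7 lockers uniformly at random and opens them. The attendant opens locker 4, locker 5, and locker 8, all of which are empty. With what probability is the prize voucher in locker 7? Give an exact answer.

Apply Bayes' rule, conditioning on where the prize voucher actually is.
If it is in any of lockers 1, 2, 3, 6, and 7 (prior 1/8 each): the attendant picks exactly this set with probability 1/35 regardless, and none is the prize; weight (1/8)·(1/35) = 1/280 each.
If it is in any of lockers 4, 5, and 8 (prior 1/8 each): that locker was opened and seen not to hold the prize — ruled out; weight (1/8)·0 = 0 each.
The weights sum to 1/56.
So P(the prize voucher in locker 7 | the attendant opened locker 4, locker 5, and locker 8) = (1/280) / (1/56) = 1/5.

1/5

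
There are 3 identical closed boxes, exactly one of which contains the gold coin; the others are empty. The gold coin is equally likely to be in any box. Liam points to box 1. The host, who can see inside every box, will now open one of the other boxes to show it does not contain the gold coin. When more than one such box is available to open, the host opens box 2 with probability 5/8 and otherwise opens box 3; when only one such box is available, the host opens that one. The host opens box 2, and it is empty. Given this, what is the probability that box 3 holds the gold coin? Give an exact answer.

Consider each possible location of the gold coin in turn.
If it is in box 1 (prior 1/3): box 2 is available, opened with probability 5/8; weight (1/3)·(5/8) = 5/24.
If it is in box 2 (prior 1/3): the host opened box 2, so this case is ruled out; weight (1/3)·0 = 0.
If it is in box 3 (prior 1/3): only box 2 is available, probability 1; weight (1/3)·1 = 1/3.
The weights sum to 13/24.
So P(the gold coin in box 3 | the host opened box 2) = (1/3) / (13/24) = 8/13.

8/13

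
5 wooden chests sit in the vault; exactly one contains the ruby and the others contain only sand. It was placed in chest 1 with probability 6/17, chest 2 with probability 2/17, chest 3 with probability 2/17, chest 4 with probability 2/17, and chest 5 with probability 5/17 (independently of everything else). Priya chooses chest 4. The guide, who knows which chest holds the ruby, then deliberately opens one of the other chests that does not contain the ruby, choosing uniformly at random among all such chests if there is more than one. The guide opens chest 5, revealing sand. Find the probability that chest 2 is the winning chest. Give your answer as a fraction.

4/23

Condition on the true location of the ruby.
If it is in chest 1 (prior 6/17): the guide has 3 equally likely choices, so probability 1/3; weight (6/17)·(1/3) = 2/17.
If it is in either of chests 2 and 3 (prior 2/17 each): the guide has 3 equally likely choices, so probability 1/3; weight (2/17)·(1/3) = 2/51 each.
If it is in chest 4 (prior 2/17): the guide has 4 equally likely choices, so probability 1/4; weight (2/17)·(1/4) = 1/34.
If it is in chest 5 (prior 5/17): the guide opened chest 5, so this case is ruled out; weight (5/17)·0 = 0.
The weights sum to 23/102.
So P(the ruby in chest 2 | the guide opened chest 5) = (2/51) / (23/102) = 4/23.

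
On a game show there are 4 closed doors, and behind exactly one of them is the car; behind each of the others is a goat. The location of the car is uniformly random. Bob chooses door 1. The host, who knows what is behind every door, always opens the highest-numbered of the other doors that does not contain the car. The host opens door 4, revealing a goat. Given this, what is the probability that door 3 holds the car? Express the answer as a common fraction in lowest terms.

1/3

Apply Bayes' rule, conditioning on where the car actually is.
If it is behind any of doors 1, 2, and 3 (prior 1/4 each): door 4 is the highest-numbered option available, probability 1; weight (1/4)·1 = 1/4 each.
If it is behind door 4 (prior 1/4): the host opened door 4, so this case is ruled out; weight (1/4)·0 = 0.
The weights sum to 3/4.
So P(the car behind door 3 | the host opened door 4) = (1/4) / (3/4) = 1/3.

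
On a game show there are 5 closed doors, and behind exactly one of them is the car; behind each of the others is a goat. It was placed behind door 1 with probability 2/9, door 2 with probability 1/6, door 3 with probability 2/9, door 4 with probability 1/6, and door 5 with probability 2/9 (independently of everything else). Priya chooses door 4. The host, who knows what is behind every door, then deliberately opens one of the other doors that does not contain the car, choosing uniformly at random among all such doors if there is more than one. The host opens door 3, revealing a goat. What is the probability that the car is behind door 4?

Consider each possible location of the car in turn.
If it is behind either of doors 1 and 5 (prior 2/9 each): the host has 3 equally likely choices, so probability 1/3; weight (2/9)·(1/3) = 2/27 each.
If it is behind door 2 (prior 1/6): the host has 3 equally likely choices, so probability 1/3; weight (1/6)·(1/3) = 1/18.
If it is behind door 3 (prior 2/9): the host opened door 3, so this case is ruled out; weight (2/9)·0 = 0.
If it is behind door 4 (prior 1/6): the host has 4 equally likely choices, so probability 1/4; weight (1/6)·(1/4) = 1/24.
The weights sum to 53/216.
So P(the car behind door 4 | the host opened door 3) = (1/24) / (53/216) = 9/53.

9/53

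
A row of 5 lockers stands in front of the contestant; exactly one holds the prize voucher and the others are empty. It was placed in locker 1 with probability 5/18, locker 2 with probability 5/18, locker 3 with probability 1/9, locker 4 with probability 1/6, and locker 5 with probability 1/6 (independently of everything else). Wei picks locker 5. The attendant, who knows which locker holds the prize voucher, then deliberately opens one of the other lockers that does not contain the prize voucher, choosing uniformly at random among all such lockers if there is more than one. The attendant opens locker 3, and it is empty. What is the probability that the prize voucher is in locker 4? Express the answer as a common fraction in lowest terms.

12/61

Consider each possible location of the prize voucher in turn.
If it is in either of lockers 1 and 2 (prior 5/18 each): the attendant has 3 equally likely choices, so probability 1/3; weight (5/18)·(1/3) = 5/54 each.
If it is in locker 3 (prior 1/9): the attendant opened locker 3, so this case is ruled out; weight (1/9)·0 = 0.
If it is in locker 4 (prior 1/6): the attendant has 3 equally likely choices, so probability 1/3; weight (1/6)·(1/3) = 1/18.
If it is in locker 5 (prior 1/6): the attendant has 4 equally likely choices, so probability 1/4; weight (1/6)·(1/4) = 1/24.
The weights sum to 61/216.
So P(the prize voucher in locker 4 | the attendant opened locker 3) = (1/18) / (61/216) = 12/61.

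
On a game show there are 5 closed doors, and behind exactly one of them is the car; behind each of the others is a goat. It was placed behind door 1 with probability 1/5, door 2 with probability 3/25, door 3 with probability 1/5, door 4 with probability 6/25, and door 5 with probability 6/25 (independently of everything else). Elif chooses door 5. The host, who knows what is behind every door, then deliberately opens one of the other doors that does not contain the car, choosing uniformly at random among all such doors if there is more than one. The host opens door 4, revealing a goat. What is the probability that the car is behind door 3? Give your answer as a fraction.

Condition on the true location of the car.
If it is behind either of doors 1 and 3 (prior 1/5 each): the host has 3 equally likely choices, so probability 1/3; weight (1/5)·(1/3) = 1/15 each.
If it is behind door 2 (prior 3/25): the host has 3 equally likely choices, so probability 1/3; weight (3/25)·(1/3) = 1/25.
If it is behind door 4 (prior 6/25): the host opened door 4, so this case is ruled out; weight (6/25)·0 = 0.
If it is behind door 5 (prior 6/25): the host has 4 equally likely choices, so probability 1/4; weight (6/25)·(1/4) = 3/50.
The weights sum to 7/30.
So P(the car behind door 3 | the host opened door 4) = (1/15) / (7/30) = 2/7.

2/7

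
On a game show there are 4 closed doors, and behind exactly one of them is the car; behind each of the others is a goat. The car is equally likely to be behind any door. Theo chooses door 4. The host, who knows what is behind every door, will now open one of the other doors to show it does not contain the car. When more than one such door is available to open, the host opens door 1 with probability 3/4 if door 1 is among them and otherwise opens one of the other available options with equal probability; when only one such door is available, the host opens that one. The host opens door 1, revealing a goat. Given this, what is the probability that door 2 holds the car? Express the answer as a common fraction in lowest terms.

Apply Bayes' rule, conditioning on where the car actually is.
If it is behind door 1 (prior 1/4): the host opened door 1, so this case is ruled out; weight (1/4)·0 = 0.
If it is behind any of doors 2, 3, and 4 (prior 1/4 each): door 1 is available, opened with probability 3/4; weight (1/4)·(3/4) = 3/16 each.
The weights sum to 9/16.
So P(the car behind door 2 | the host opened door 1) = (3/16) / (9/16) = 1/3.

1/3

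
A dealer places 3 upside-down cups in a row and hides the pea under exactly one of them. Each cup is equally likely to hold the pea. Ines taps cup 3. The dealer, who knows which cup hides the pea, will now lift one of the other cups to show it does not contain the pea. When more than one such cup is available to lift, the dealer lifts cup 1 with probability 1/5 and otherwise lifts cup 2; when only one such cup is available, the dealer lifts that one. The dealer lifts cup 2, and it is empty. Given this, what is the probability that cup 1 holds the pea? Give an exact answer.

Consider each possible location of the pea in turn.
If it is under cup 1 (prior 1/3): only cup 2 is available, probability 1; weight (1/3)·1 = 1/3.
If it is under cup 2 (prior 1/3): the dealer opened cup 2, so this case is ruled out; weight (1/3)·0 = 0.
If it is under cup 3 (prior 1/3): cup 1 is available but not opened, probability 4/5; weight (1/3)·(4/5) = 4/15.
The weights sum to 3/5.
So P(the pea under cup 1 | the dealer opened cup 2) = (1/3) / (3/5) = 5/9.

5/9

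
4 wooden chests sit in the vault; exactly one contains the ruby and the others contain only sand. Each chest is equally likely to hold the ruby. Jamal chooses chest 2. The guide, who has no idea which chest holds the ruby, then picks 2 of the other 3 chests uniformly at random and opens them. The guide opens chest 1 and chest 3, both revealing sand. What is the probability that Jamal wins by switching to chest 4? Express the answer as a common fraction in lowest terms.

1/2

Apply Bayes' rule, conditioning on where the ruby actually is.
If it is in either of chests 1 and 3 (prior 1/4 each): that chest was opened and seen not to hold the prize — ruled out; weight (1/4)·0 = 0 each.
If it is in either of chests 2 and 4 (prior 1/4 each): the guide picks exactly this set with probability 1/3 regardless, and none is the prize; weight (1/4)·(1/3) = 1/12 each.
The weights sum to 1/6.
So P(the ruby in chest 4 | the guide opened chest 1 and chest 3) = (1/12) / (1/6) = 1/2.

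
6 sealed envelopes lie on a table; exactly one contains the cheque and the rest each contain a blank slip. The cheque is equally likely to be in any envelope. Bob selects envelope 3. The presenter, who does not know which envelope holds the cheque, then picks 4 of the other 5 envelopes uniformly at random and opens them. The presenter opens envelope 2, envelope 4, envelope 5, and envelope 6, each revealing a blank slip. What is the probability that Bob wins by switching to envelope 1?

1/2

Consider each possible location of the cheque in turn.
If it is in either of envelopes 1 and 3 (prior 1/6 each): the presenter picks exactly this set with probability 1/5 regardless, and none is the prize; weight (1/6)·(1/5) = 1/30 each.
If it is in any of envelopes 2, 4, 5, and 6 (prior 1/6 each): that envelope was opened and seen not to hold the prize — ruled out; weight (1/6)·0 = 0 each.
The weights sum to 1/15.
So P(the cheque in envelope 1 | the presenter opened envelope 2, envelope 4, envelope 5, and envelope 6) = (1/30) / (1/15) = 1/2.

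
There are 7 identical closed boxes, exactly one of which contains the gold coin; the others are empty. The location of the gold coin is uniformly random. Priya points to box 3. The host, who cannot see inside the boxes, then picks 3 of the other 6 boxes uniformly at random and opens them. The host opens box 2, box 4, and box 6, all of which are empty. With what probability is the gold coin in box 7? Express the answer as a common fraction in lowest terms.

Consider each possible location of the gold coin in turn.
If it is in any of boxes 1, 3, 5, and 7 (prior 1/7 each): the host picks exactly this set with probability 1/20 regardless, and none is the prize; weight (1/7)·(1/20) = 1/140 each.
If it is in any of boxes 2, 4, and 6 (prior 1/7 each): that box was opened and seen not to hold the prize — ruled out; weight (1/7)·0 = 0 each.
The weights sum to 1/35.
So P(the gold coin in box 7 | the host opened box 2, box 4, and box 6) = (1/140) / (1/35) = 1/4.

1/4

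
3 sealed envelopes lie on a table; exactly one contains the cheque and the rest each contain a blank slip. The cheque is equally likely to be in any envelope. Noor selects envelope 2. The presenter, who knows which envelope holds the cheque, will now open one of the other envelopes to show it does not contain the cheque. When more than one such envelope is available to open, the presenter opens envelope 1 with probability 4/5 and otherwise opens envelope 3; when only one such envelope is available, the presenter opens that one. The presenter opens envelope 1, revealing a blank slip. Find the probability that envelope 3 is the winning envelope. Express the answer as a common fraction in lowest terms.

Apply Bayes' rule, conditioning on where the cheque actually is.
If it is in envelope 1 (prior 1/3): the presenter opened envelope 1, so this case is ruled out; weight (1/3)·0 = 0.
If it is in envelope 2 (prior 1/3): envelope 1 is available, opened with probability 4/5; weight (1/3)·(4/5) = 4/15.
If it is in envelope 3 (prior 1/3): only envelope 1 is available, probability 1; weight (1/3)·1 = 1/3.
The weights sum to 3/5.
So P(the cheque in envelope 3 | the presenter opened envelope 1) = (1/3) / (3/5) = 5/9.

5/9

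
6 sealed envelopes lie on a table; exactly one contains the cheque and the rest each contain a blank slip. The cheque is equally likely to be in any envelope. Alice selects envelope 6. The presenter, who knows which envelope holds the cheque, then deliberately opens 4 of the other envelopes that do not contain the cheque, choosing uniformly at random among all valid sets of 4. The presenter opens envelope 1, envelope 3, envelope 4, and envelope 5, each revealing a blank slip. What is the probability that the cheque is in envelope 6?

Consider each possible location of the cheque in turn.
If it is in any of envelopes 1, 3, 4, and 5 (prior 1/6 each): that envelope was opened and seen not to hold the prize — ruled out; weight (1/6)·0 = 0 each.
If it is in envelope 2 (prior 1/6): the presenter has no choice, probability 1; weight (1/6)·1 = 1/6.
If it is in envelope 6 (prior 1/6): the presenter has 5 equally likely choices, so probability 1/5; weight (1/6)·(1/5) = 1/30.
The weights sum to 1/5.
So P(the cheque in envelope 6 | the presenter opened envelope 1, envelope 3, envelope 4, and envelope 5) = (1/30) / (1/5) = 1/6.

1/6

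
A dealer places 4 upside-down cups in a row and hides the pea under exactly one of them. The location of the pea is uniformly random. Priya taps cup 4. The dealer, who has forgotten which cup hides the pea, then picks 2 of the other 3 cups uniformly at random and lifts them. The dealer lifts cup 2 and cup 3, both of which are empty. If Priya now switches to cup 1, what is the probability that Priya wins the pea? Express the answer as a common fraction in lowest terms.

Because the dealer chose which cups to lift without knowing where the pea is, the choice is independent of the prize location. Learning that none of the 2 opened cups holds the pea simply rules out those 2 locations and leaves the remaining 2 cups still equally likely by symmetry.
So P(the pea under cup 1) = 1/2.

1/2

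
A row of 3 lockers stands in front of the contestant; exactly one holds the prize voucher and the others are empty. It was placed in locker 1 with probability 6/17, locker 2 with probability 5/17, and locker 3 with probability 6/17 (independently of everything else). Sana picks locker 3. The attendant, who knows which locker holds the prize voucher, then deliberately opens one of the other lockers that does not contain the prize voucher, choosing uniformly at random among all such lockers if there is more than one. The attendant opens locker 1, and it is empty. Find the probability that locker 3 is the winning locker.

Consider each possible location of the prize voucher in turn.
If it is in locker 1 (prior 6/17): the attendant opened locker 1, so this case is ruled out; weight (6/17)·0 = 0.
If it is in locker 2 (prior 5/17): the attendant has no choice, probability 1; weight (5/17)·1 = 5/17.
If it is in locker 3 (prior 6/17): the attendant has 2 equally likely choices, so probability 1/2; weight (6/17)·(1/2) = 3/17.
The weights sum to 8/17.
So P(the prize voucher in locker 3 | the attendant opened locker 1) = (3/17) / (8/17) = 3/8.

3/8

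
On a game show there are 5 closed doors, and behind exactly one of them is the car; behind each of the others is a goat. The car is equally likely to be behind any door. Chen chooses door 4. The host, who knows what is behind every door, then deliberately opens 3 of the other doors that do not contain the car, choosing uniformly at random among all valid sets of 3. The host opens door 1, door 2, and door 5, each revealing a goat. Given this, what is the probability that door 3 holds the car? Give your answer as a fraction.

Condition on the true location of the car.
If it is behind any of doors 1, 2, and 5 (prior 1/5 each): that door was opened and seen not to hold the prize — ruled out; weight (1/5)·0 = 0 each.
If it is behind door 3 (prior 1/5): the host has no choice, probability 1; weight (1/5)·1 = 1/5.
If it is behind door 4 (prior 1/5): the host has 4 equally likely choices, so probability 1/4; weight (1/5)·(1/4) = 1/20.
The weights sum to 1/4.
So P(the car behind door 3 | the host opened door 1, door 2, and door 5) = (1/5) / (1/4) = 4/5.

4/5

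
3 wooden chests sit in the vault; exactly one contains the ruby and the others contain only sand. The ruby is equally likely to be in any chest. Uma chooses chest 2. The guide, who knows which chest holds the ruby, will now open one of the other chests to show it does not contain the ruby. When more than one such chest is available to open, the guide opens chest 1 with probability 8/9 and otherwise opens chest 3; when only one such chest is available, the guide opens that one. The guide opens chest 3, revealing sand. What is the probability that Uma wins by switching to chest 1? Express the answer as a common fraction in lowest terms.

9/10

Apply Bayes' rule, conditioning on where the ruby actually is.
If it is in chest 1 (prior 1/3): only chest 3 is available, probability 1; weight (1/3)·1 = 1/3.
If it is in chest 2 (prior 1/3): chest 1 is available but not opened, probability 1/9; weight (1/3)·(1/9) = 1/27.
If it is in chest 3 (prior 1/3): the guide opened chest 3, so this case is ruled out; weight (1/3)·0 = 0.
The weights sum to 10/27.
So P(the ruby in chest 1 | the guide opened chest 3) = (1/3) / (10/27) = 9/10.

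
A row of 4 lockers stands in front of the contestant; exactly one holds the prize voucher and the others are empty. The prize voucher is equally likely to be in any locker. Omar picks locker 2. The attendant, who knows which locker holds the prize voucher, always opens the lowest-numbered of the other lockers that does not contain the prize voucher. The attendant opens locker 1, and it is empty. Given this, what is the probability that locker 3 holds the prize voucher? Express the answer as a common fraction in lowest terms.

1/3

Condition on the true location of the prize voucher.
If it is in locker 1 (prior 1/4): the attendant opened locker 1, so this case is ruled out; weight (1/4)·0 = 0.
If it is in any of lockers 2, 3, and 4 (prior 1/4 each): locker 1 is the lowest-numbered option available, probability 1; weight (1/4)·1 = 1/4 each.
The weights sum to 3/4.
So P(the prize voucher in locker 3 | the attendant opened locker 1) = (1/4) / (3/4) = 1/3.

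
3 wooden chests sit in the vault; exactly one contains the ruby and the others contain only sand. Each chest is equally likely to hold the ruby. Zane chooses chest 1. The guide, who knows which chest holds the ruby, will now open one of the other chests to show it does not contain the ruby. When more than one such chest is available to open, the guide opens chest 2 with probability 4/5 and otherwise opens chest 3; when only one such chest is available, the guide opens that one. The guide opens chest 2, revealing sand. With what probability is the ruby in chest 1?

Condition on the true location of the ruby.
If it is in chest 1 (prior 1/3): chest 2 is available, opened with probability 4/5; weight (1/3)·(4/5) = 4/15.
If it is in chest 2 (prior 1/3): the guide opened chest 2, so this case is ruled out; weight (1/3)·0 = 0.
If it is in chest 3 (prior 1/3): only chest 2 is available, probability 1; weight (1/3)·1 = 1/3.
The weights sum to 3/5.
So P(the ruby in chest 1 | the guide opened chest 2) = (4/15) / (3/5) = 4/9.

4/9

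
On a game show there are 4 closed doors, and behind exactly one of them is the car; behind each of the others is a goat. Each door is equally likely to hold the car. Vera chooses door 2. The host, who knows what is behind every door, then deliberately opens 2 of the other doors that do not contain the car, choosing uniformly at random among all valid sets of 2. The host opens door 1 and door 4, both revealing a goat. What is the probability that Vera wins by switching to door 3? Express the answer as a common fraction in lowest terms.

Condition on the true location of the car.
If it is behind either of doors 1 and 4 (prior 1/4 each): that door was opened and seen not to hold the prize — ruled out; weight (1/4)·0 = 0 each.
If it is behind door 2 (prior 1/4): the host has 3 equally likely choices, so probability 1/3; weight (1/4)·(1/3) = 1/12.
If it is behind door 3 (prior 1/4): the host has no choice, probability 1; weight (1/4)·1 = 1/4.
The weights sum to 1/3.
So P(the car behind door 3 | the host opened door 1 and door 4) = (1/4) / (1/3) = 3/4.

3/4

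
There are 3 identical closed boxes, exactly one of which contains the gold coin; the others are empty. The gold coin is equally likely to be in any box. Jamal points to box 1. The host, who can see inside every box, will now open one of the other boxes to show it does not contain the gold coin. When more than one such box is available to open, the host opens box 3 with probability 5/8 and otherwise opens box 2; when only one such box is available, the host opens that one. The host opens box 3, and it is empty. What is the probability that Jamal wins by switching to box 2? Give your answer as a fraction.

8/13

Consider each possible location of the gold coin in turn.
If it is in box 1 (prior 1/3): box 3 is available, opened with probability 5/8; weight (1/3)·(5/8) = 5/24.
If it is in box 2 (prior 1/3): only box 3 is available, probability 1; weight (1/3)·1 = 1/3.
If it is in box 3 (prior 1/3): the host opened box 3, so this case is ruled out; weight (1/3)·0 = 0.
The weights sum to 13/24.
So P(the gold coin in box 2 | the host opened box 3) = (1/3) / (13/24) = 8/13.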